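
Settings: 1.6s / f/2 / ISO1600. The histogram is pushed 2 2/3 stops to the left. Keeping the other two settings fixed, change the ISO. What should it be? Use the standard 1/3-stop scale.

ISO 10000

Underexposed by 2 2/3 stops → need 2 2/3 stops brighter.
ISO: 1600 → 2000 → 2500 → 3200 → 4000 → 5000 → 6400 → 8000 → 10000.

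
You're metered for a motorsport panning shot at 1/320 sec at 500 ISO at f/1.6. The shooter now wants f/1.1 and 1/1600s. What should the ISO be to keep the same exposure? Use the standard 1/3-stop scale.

ISO 1250

Aperture: f/1.6 → f/1.4 → f/1.2 → f/1.1 — 1 stop opened up (brighter).
Shutter speed: 1/320 → 1/400 → 1/500 → 1/640 → 1/800 → 1/1000 → 1/1250 → 1/1600 — 2 1/3 stops shorter (darker).
Net change so far: 1 1/3 stops darker. Offset with the ISO: 500 → 640 → 800 → 1000 → 1250.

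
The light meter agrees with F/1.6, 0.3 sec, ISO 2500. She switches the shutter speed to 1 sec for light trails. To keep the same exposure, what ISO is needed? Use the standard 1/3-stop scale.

ISO 800

Shutter speed: 0.3 → 0.4 → 0.5 → 0.6 → 0.8 → 1 — 1 2/3 stops slower (brighter).
Need 1 2/3 stops darker from the ISO: 2500 → 2000 → 1600 → 1250 → 1000 → 800.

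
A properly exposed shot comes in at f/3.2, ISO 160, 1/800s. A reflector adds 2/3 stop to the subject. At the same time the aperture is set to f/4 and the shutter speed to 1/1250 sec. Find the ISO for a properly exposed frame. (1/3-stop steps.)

ISO 250

Scene light: 2/3 stop brighter.
Aperture: f/3.2 → f/3.5 → f/4 — 2/3 stop narrower (darker).
Shutter speed: 1/800 → 1/1000 → 1/1250 — 2/3 stop shorter (darker).
Net so far: 2/3 stop darker. ISO: 160 → 200 → 250.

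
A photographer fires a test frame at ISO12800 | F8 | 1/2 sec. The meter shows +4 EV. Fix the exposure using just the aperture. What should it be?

Overexposed by 4 stops → need 4 stops darker.
Aperture: f/8 → f/11 → f/16 → f/22 → f/32.

f/32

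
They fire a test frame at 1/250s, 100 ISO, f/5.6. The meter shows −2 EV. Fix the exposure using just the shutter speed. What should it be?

Underexposed by 2 stops → need 2 stops brighter.
Shutter speed: 1/250 → 1/125 → 1/60.

1/60s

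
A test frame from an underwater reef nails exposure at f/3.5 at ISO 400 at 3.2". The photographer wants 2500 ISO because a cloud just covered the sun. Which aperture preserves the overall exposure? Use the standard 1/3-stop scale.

ISO: 400 → 500 → 640 → 800 → 1000 → 1250 → 1600 → 2000 → 2500 — 2 2/3 stops higher (brighter).
Need 2 2/3 stops darker from the aperture: f/3.5 → f/4 → f/4.5 → f/5 → f/5.6 → f/6.3 → f/7.1 → f/8 → f/9.

f/9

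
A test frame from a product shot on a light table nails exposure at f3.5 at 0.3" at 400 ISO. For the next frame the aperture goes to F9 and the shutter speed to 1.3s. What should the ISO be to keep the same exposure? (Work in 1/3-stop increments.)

Aperture: f/3.5 → f/4 → f/4.5 → f/5 → f/5.6 → f/6.3 → f/7.1 → f/8 → f/9 — 2 2/3 stops stopped down (darker).
Shutter speed: 0.3 → 0.4 → 0.5 → 0.6 → 0.8 → 1 → 1.3 — 2 stops slower (brighter).
Net change so far: 2/3 stop darker. Offset with the ISO: 400 → 500 → 640.

ISO 640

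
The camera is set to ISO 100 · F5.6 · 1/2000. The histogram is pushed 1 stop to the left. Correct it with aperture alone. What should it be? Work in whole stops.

f/4

Underexposed by 1 stop → need 1 stop brighter.
Aperture: f/5.6 → f/4.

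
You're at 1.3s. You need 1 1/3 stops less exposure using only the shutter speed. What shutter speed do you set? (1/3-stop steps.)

Shutter speed: 1.3 → 1 → 0.8 → 0.6 → 0.5 — 1 1/3 stops shorter (darker).

0.5 s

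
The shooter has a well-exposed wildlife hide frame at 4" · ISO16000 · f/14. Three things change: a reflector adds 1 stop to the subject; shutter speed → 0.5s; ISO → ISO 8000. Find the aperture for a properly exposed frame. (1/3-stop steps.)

Scene light: 1 stop brighter.
Shutter speed: 4 → 3.2 → 2.5 → 2 → 1.6 → 1.3 → 1 → 0.8 → 0.6 → 0.5 — 3 stops shorter (darker).
ISO: 16000 → 12800 → 10000 → 8000 — 1 stop dropped (darker).
Net so far: 3 stops darker. Aperture: f/14 → f/13 → f/11 → f/10 → f/9 → f/8 → f/7.1 → f/6.3 → f/5.6 → f/5.

f/5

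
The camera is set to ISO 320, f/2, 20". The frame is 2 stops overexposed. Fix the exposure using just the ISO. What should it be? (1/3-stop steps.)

ISO 80

Overexposed by 2 stops → need 2 stops darker.
ISO: 320 → 250 → 200 → 160 → 125 → 100 → 80.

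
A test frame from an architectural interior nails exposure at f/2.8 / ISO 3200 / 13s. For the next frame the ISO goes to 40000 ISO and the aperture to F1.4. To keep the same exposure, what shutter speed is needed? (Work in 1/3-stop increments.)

ISO: 3200 → 4000 → 5000 → 6400 → 8000 → 10000 → 12800 → 16000 → 20000 → 25600 → 32000 → 40000 — 3 2/3 stops raised (brighter).
Aperture: f/2.8 → f/2.5 → f/2.2 → f/2 → f/1.8 → f/1.6 → f/1.4 — 2 stops larger aperture (brighter).
Net change so far: 5 2/3 stops brighter. Offset with the shutter speed: 13 → 10 → 8 → 6 → 5 → 4 → 3.2 → 2.5 → 2 → 1.6 → 1.3 → 1 → 0.8 → 0.6 → 0.5 → 0.4 → 0.3 → 1/4.

1/4s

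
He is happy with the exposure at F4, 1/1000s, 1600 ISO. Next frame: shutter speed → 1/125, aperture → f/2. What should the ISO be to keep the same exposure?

Shutter speed: 1/1000 → 1/500 → 1/250 → 1/125 — 3 stops slower (brighter).
Aperture: f/4 → f/2.8 → f/2 — 2 stops larger aperture (brighter).
Net change so far: 5 stops brighter. Offset with the ISO: 1600 → 800 → 400 → 200 → 100 → 50.

ISO 50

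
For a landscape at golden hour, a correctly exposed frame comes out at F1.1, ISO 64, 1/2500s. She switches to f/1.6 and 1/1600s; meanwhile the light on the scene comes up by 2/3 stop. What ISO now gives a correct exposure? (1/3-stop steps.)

ISO 50

Scene light: 2/3 stop brighter.
Aperture: f/1.1 → f/1.2 → f/1.4 → f/1.6 — 1 stop narrower (darker).
Shutter speed: 1/2500 → 1/2000 → 1/1600 — 2/3 stop longer (brighter).
Net so far: 1/3 stop brighter. ISO: 64 → 50.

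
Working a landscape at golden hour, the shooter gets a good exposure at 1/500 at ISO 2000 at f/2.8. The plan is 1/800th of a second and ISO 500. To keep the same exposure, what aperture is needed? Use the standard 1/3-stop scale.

f/1.1

Shutter speed: 1/500 → 1/640 → 1/800 — 2/3 stop faster (darker).
ISO: 2000 → 1600 → 1250 → 1000 → 800 → 640 → 500 — 2 stops dropped (darker).
Net change so far: 2 2/3 stops darker. Offset with the aperture: f/2.8 → f/2.5 → f/2.2 → f/2 → f/1.8 → f/1.6 → f/1.4 → f/1.2 → f/1.1.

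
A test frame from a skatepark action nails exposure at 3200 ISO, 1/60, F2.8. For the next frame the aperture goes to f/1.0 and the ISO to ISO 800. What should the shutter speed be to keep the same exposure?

1/125s

Aperture: f/2.8 → f/2 → f/1.4 → f/1.0 — 3 stops wider (brighter).
ISO: 3200 → 1600 → 800 — 2 stops dropped (darker).
Net change so far: 1 stop brighter. Offset with the shutter speed: 1/60 → 1/125.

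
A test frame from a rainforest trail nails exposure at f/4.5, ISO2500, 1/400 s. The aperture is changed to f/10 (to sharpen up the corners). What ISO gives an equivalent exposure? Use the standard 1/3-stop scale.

ISO 12800

Aperture: f/4.5 → f/5 → f/5.6 → f/6.3 → f/7.1 → f/8 → f/9 → f/10 — 2 1/3 stops narrower (darker).
Need 2 1/3 stops brighter from the ISO: 2500 → 3200 → 4000 → 5000 → 6400 → 8000 → 10000 → 12800.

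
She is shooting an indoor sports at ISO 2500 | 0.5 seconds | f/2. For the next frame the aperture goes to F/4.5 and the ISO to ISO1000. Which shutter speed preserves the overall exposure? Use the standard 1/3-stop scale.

Aperture: f/2 → f/2.2 → f/2.5 → f/2.8 → f/3.2 → f/3.5 → f/4 → f/4.5 — 2 1/3 stops narrower (darker).
ISO: 2500 → 2000 → 1600 → 1250 → 1000 — 1 1/3 stops lower (darker).
Net change so far: 3 2/3 stops darker. Offset with the shutter speed: 0.5 → 0.6 → 0.8 → 1 → 1.3 → 1.6 → 2 → 2.5 → 3.2 → 4 → 5 → 6.

6 s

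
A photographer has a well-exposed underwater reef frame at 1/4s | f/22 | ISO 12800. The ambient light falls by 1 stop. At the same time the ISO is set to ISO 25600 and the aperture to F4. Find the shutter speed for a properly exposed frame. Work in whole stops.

Scene light: 1 stop darker.
ISO: 12800 → 25600 — 1 stop raised (brighter).
Aperture: f/22 → f/16 → f/11 → f/8 → f/5.6 → f/4 — 5 stops wider (brighter).
Net so far: 5 stops brighter. Shutter speed: 1/4 → 1/8 → 1/15 → 1/30 → 1/60 → 1/125.

1/125s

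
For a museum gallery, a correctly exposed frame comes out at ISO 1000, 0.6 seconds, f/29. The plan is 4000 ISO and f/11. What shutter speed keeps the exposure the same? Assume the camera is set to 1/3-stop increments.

1/40s

ISO: 1000 → 1250 → 1600 → 2000 → 2500 → 3200 → 4000 — 2 stops raised (brighter).
Aperture: f/29 → f/25 → f/22 → f/20 → f/18 → f/16 → f/14 → f/13 → f/11 — 2 2/3 stops larger aperture (brighter).
Net change so far: 4 2/3 stops brighter. Offset with the shutter speed: 0.6 → 0.5 → 0.4 → 0.3 → 1/4 → 1/5 → 1/6 → 1/8 → 1/10 → 1/13 → 1/15 → 1/20 → 1/25 → 1/30 → 1/40.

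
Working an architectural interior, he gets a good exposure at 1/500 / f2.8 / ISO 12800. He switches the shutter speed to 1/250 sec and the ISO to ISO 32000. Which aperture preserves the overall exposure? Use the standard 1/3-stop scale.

f/6.3

Shutter speed: 1/500 → 1/400 → 1/320 → 1/250 — 1 stop slower (brighter).
ISO: 12800 → 16000 → 20000 → 25600 → 32000 — 1 1/3 stops higher (brighter).
Net change so far: 2 1/3 stops brighter. Offset with the aperture: f/2.8 → f/3.2 → f/3.5 → f/4 → f/4.5 → f/5 → f/5.6 → f/6.3.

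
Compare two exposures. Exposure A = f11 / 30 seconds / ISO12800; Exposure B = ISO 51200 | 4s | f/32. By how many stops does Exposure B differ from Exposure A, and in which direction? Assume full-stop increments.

Aperture: f/11 → f/16 → f/22 → f/32 — 3 stops narrower (darker).
Shutter speed: 30 → 15 → 8 → 4 — 3 stops shorter (darker).
ISO: 12800 → 25600 → 51200 — 2 stops raised (brighter).
Net: −3 −3 +2 = −4 stops.

4 stops darker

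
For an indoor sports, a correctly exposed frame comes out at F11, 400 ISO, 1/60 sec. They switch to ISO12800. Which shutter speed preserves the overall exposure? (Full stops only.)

1/2000s

ISO: 400 → 800 → 1600 → 3200 → 6400 → 12800 — 5 stops raised (brighter).
Need 5 stops darker from the shutter speed: 1/60 → 1/125 → 1/250 → 1/500 → 1/1000 → 1/2000.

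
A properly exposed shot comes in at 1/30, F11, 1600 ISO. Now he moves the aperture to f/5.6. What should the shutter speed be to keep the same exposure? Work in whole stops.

Aperture: f/11 → f/8 → f/5.6 — 2 stops larger aperture (brighter).
Need 2 stops darker from the shutter speed: 1/30 → 1/60 → 1/125.

1/125s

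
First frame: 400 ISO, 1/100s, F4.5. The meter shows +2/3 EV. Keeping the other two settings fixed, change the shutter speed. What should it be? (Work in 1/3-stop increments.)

1/160s

Overexposed by 2/3 stop → need 2/3 stop darker.
Shutter speed: 1/100 → 1/125 → 1/160.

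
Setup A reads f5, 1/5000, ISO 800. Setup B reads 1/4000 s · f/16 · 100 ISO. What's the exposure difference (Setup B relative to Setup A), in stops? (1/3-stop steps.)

6 stops darker

Aperture: f/5 → f/5.6 → f/6.3 → f/7.1 → f/8 → f/9 → f/10 → f/11 → f/13 → f/14 → f/16 — 3 1/3 stops narrower (darker).
Shutter speed: 1/5000 → 1/4000 — 1/3 stop longer (brighter).
ISO: 800 → 640 → 500 → 400 → 320 → 250 → 200 → 160 → 125 → 100 — 3 stops lower (darker).
Net: −3 1/3 +1/3 −3 = −6 stops.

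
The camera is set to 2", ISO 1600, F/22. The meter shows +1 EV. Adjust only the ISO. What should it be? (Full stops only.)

ISO 800

Overexposed by 1 stop → need 1 stop darker.
ISO: 1600 → 800.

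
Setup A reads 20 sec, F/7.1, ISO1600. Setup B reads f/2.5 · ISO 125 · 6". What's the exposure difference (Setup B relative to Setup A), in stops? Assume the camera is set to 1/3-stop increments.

Aperture: f/7.1 → f/6.3 → f/5.6 → f/5 → f/4.5 → f/4 → f/3.5 → f/3.2 → f/2.8 → f/2.5 — 3 stops wider (brighter).
Shutter speed: 20 → 15 → 13 → 10 → 8 → 6 — 1 2/3 stops shorter (darker).
ISO: 1600 → 1250 → 1000 → 800 → 640 → 500 → 400 → 320 → 250 → 200 → 160 → 125 — 3 2/3 stops dropped (darker).
Net: +3 −1 2/3 −3 2/3 = −2 1/3 stops.

2 1/3 stops darker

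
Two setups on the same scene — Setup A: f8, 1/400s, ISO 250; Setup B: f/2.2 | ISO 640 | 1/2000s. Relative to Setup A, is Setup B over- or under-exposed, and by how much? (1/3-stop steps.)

Aperture: f/8 → f/7.1 → f/6.3 → f/5.6 → f/5 → f/4.5 → f/4 → f/3.5 → f/3.2 → f/2.8 → f/2.5 → f/2.2 — 3 2/3 stops opened up (brighter).
Shutter speed: 1/400 → 1/500 → 1/640 → 1/800 → 1/1000 → 1/1250 → 1/1600 → 1/2000 — 2 1/3 stops faster (darker).
ISO: 250 → 320 → 400 → 500 → 640 — 1 1/3 stops raised (brighter).
Net: +3 2/3 −2 1/3 +1 1/3 = +2 2/3 stops.

2 2/3 stops brighter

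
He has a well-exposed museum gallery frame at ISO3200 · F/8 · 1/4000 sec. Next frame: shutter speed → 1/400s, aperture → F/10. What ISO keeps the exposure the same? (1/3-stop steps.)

ISO 500

Shutter speed: 1/4000 → 1/3200 → 1/2500 → 1/2000 → 1/1600 → 1/1250 → 1/1000 → 1/800 → 1/640 → 1/500 → 1/400 — 3 1/3 stops longer (brighter).
Aperture: f/8 → f/9 → f/10 — 2/3 stop smaller aperture (darker).
Net change so far: 2 2/3 stops brighter. Offset with the ISO: 3200 → 2500 → 2000 → 1600 → 1250 → 1000 → 800 → 640 → 500.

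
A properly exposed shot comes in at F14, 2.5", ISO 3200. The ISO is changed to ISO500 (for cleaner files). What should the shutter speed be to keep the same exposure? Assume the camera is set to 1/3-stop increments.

15 s

ISO: 3200 → 2500 → 2000 → 1600 → 1250 → 1000 → 800 → 640 → 500 — 2 2/3 stops dropped (darker).
Need 2 2/3 stops brighter from the shutter speed: 2.5 → 3.2 → 4 → 5 → 6 → 8 → 10 → 13 → 15.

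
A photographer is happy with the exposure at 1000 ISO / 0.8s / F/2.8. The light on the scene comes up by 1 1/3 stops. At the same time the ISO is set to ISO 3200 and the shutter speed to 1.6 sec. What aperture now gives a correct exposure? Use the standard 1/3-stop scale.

f/11

Scene light: 1 1/3 stops brighter.
ISO: 1000 → 1250 → 1600 → 2000 → 2500 → 3200 — 1 2/3 stops raised (brighter).
Shutter speed: 0.8 → 1 → 1.3 → 1.6 — 1 stop slower (brighter).
Net so far: 4 stops brighter. Aperture: f/2.8 → f/3.2 → f/3.5 → f/4 → f/4.5 → f/5 → f/5.6 → f/6.3 → f/7.1 → f/8 → f/9 → f/10 → f/11.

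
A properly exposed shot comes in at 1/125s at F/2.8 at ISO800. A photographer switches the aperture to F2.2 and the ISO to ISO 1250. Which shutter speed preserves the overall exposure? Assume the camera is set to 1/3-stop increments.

Aperture: f/2.8 → f/2.5 → f/2.2 — 2/3 stop wider (brighter).
ISO: 800 → 1000 → 1250 — 2/3 stop raised (brighter).
Net change so far: 1 1/3 stops brighter. Offset with the shutter speed: 1/125 → 1/160 → 1/200 → 1/250 → 1/320.

1/320s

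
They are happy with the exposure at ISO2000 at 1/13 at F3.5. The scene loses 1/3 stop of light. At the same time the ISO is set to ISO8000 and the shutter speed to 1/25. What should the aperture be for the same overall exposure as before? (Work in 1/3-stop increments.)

Scene light: 1/3 stop darker.
ISO: 2000 → 2500 → 3200 → 4000 → 5000 → 6400 → 8000 — 2 stops raised (brighter).
Shutter speed: 1/13 → 1/15 → 1/20 → 1/25 — 1 stop shorter (darker).
Net so far: 2/3 stop brighter. Aperture: f/3.5 → f/4 → f/4.5.

f/4.5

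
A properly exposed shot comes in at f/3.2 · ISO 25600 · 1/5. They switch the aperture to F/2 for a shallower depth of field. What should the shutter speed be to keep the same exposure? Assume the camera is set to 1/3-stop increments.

Aperture: f/3.2 → f/2.8 → f/2.5 → f/2.2 → f/2 — 1 1/3 stops wider (brighter).
Need 1 1/3 stops darker from the shutter speed: 1/5 → 1/6 → 1/8 → 1/10 → 1/13.

1/13s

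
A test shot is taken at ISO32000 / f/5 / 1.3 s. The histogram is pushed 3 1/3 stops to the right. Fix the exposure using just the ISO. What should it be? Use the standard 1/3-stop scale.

ISO 3200

Overexposed by 3 1/3 stops → need 3 1/3 stops darker.
ISO: 32000 → 25600 → 20000 → 16000 → 12800 → 10000 → 8000 → 6400 → 5000 → 4000 → 3200.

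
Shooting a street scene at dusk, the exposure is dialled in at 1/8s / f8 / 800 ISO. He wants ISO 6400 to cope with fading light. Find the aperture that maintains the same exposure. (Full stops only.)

ISO: 800 → 1600 → 3200 → 6400 — 3 stops raised (brighter).
Need 3 stops darker from the aperture: f/8 → f/11 → f/16 → f/22.

f/22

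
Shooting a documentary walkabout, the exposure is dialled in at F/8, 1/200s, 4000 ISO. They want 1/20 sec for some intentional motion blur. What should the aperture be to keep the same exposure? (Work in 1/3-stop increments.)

f/25

Shutter speed: 1/200 → 1/160 → 1/125 → 1/100 → 1/80 → 1/60 → 1/50 → 1/40 → 1/30 → 1/25 → 1/20 — 3 1/3 stops slower (brighter).
Need 3 1/3 stops darker from the aperture: f/8 → f/9 → f/10 → f/11 → f/13 → f/14 → f/16 → f/18 → f/20 → f/22 → f/25.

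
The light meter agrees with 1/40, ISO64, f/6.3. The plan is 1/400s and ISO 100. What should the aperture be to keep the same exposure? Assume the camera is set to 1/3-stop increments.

f/2.5

Shutter speed: 1/40 → 1/50 → 1/60 → 1/80 → 1/100 → 1/125 → 1/160 → 1/200 → 1/250 → 1/320 → 1/400 — 3 1/3 stops faster (darker).
ISO: 64 → 80 → 100 — 2/3 stop higher (brighter).
Net change so far: 2 2/3 stops darker. Offset with the aperture: f/6.3 → f/5.6 → f/5 → f/4.5 → f/4 → f/3.5 → f/3.2 → f/2.8 → f/2.5.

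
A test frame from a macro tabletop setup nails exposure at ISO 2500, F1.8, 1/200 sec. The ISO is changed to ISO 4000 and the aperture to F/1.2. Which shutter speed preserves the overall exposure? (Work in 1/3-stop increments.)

ISO: 2500 → 3200 → 4000 — 2/3 stop raised (brighter).
Aperture: f/1.8 → f/1.6 → f/1.4 → f/1.2 — 1 stop wider (brighter).
Net change so far: 1 2/3 stops brighter. Offset with the shutter speed: 1/200 → 1/250 → 1/320 → 1/400 → 1/500 → 1/640.

1/640s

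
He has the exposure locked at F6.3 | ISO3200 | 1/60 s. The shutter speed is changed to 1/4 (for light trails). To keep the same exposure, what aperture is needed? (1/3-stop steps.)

f/25

Shutter speed: 1/60 → 1/50 → 1/40 → 1/30 → 1/25 → 1/20 → 1/15 → 1/13 → 1/10 → 1/8 → 1/6 → 1/5 → 1/4 — 4 stops slower (brighter).
Need 4 stops darker from the aperture: f/6.3 → f/7.1 → f/8 → f/9 → f/10 → f/11 → f/13 → f/14 → f/16 → f/18 → f/20 → f/22 → f/25.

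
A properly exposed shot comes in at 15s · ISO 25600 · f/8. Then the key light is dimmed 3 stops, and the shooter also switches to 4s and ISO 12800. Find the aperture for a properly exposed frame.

Scene light: 3 stops darker.
Shutter speed: 15 → 8 → 4 — 2 stops shorter (darker).
ISO: 25600 → 12800 — 1 stop dropped (darker).
Net so far: 6 stops darker. Aperture: f/8 → f/5.6 → f/4 → f/2.8 → f/2 → f/1.4 → f/1.0.

f/1.0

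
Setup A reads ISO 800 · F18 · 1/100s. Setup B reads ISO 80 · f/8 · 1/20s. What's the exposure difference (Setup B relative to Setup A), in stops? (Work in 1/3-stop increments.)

1 1/3 stops brighter

Aperture: f/18 → f/16 → f/14 → f/13 → f/11 → f/10 → f/9 → f/8 — 2 1/3 stops opened up (brighter).
Shutter speed: 1/100 → 1/80 → 1/60 → 1/50 → 1/40 → 1/30 → 1/25 → 1/20 — 2 1/3 stops longer (brighter).
ISO: 800 → 640 → 500 → 400 → 320 → 250 → 200 → 160 → 125 → 100 → 80 — 3 1/3 stops lower (darker).
Net: +2 1/3 +2 1/3 −3 1/3 = +1 1/3 stops.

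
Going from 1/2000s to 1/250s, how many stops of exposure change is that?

1/2000 → 1/1000 → 1/500 → 1/250 — count the steps: 3 stops.

3 stops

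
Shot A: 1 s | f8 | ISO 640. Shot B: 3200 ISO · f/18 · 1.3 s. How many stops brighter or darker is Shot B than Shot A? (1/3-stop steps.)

Aperture: f/8 → f/9 → f/10 → f/11 → f/13 → f/14 → f/16 → f/18 — 2 1/3 stops narrower (darker).
Shutter speed: 1 → 1.3 — 1/3 stop longer (brighter).
ISO: 640 → 800 → 1000 → 1250 → 1600 → 2000 → 2500 → 3200 — 2 1/3 stops higher (brighter).
Net: −2 1/3 +1/3 +2 1/3 = +1/3 stops.

1/3 stop brighter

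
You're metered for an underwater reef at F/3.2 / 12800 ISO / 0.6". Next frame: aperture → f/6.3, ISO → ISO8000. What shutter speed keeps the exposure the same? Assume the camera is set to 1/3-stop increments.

Aperture: f/3.2 → f/3.5 → f/4 → f/4.5 → f/5 → f/5.6 → f/6.3 — 2 stops stopped down (darker).
ISO: 12800 → 10000 → 8000 — 2/3 stop dropped (darker).
Net change so far: 2 2/3 stops darker. Offset with the shutter speed: 0.6 → 0.8 → 1 → 1.3 → 1.6 → 2 → 2.5 → 3.2 → 4.

4 s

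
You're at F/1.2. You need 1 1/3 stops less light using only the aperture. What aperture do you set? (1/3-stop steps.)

f/2

Aperture: f/1.2 → f/1.4 → f/1.6 → f/1.8 → f/2 — 1 1/3 stops narrower (darker).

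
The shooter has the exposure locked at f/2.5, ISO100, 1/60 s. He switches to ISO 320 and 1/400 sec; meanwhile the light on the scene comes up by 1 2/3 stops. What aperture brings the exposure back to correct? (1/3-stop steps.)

f/3.2

Scene light: 1 2/3 stops brighter.
ISO: 100 → 125 → 160 → 200 → 250 → 320 — 1 2/3 stops higher (brighter).
Shutter speed: 1/60 → 1/80 → 1/100 → 1/125 → 1/160 → 1/200 → 1/250 → 1/320 → 1/400 — 2 2/3 stops shorter (darker).
Net so far: 2/3 stop brighter. Aperture: f/2.5 → f/2.8 → f/3.2.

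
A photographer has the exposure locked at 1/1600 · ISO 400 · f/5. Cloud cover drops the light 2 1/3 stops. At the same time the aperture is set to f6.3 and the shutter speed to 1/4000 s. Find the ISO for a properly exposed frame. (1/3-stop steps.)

ISO 8000

Scene light: 2 1/3 stops darker.
Aperture: f/5 → f/5.6 → f/6.3 — 2/3 stop narrower (darker).
Shutter speed: 1/1600 → 1/2000 → 1/2500 → 1/3200 → 1/4000 — 1 1/3 stops shorter (darker).
Net so far: 4 1/3 stops darker. ISO: 400 → 500 → 640 → 800 → 1000 → 1250 → 1600 → 2000 → 2500 → 3200 → 4000 → 5000 → 6400 → 8000.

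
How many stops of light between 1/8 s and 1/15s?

1/8 → 1/15 — count the steps: 1 stop.

1 stop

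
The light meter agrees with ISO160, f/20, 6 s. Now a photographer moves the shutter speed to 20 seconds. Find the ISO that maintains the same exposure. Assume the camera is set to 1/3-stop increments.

Shutter speed: 6 → 8 → 10 → 13 → 15 → 20 — 1 2/3 stops slower (brighter).
Need 1 2/3 stops darker from the ISO: 160 → 125 → 100 → 80 → 64 → 50.

ISO 50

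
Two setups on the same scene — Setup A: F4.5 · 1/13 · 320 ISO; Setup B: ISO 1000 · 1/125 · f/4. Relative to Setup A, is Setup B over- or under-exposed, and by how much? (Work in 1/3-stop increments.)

Aperture: f/4.5 → f/4 — 1/3 stop wider (brighter).
Shutter speed: 1/13 → 1/15 → 1/20 → 1/25 → 1/30 → 1/40 → 1/50 → 1/60 → 1/80 → 1/100 → 1/125 — 3 1/3 stops faster (darker).
ISO: 320 → 400 → 500 → 640 → 800 → 1000 — 1 2/3 stops raised (brighter).
Net: +1/3 −3 1/3 +1 2/3 = −1 1/3 stops.

1 1/3 stops darker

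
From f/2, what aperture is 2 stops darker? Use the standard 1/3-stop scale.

Aperture: f/2 → f/2.2 → f/2.5 → f/2.8 → f/3.2 → f/3.5 → f/4 — 2 stops stopped down (darker).

f/4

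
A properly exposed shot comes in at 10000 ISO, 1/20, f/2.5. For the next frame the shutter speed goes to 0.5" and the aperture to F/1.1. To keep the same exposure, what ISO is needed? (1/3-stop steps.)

Shutter speed: 1/20 → 1/15 → 1/13 → 1/10 → 1/8 → 1/6 → 1/5 → 1/4 → 0.3 → 0.4 → 0.5 — 3 1/3 stops longer (brighter).
Aperture: f/2.5 → f/2.2 → f/2 → f/1.8 → f/1.6 → f/1.4 → f/1.2 → f/1.1 — 2 1/3 stops wider (brighter).
Net change so far: 5 2/3 stops brighter. Offset with the ISO: 10000 → 8000 → 6400 → 5000 → 4000 → 3200 → 2500 → 2000 → 1600 → 1250 → 1000 → 800 → 640 → 500 → 400 → 320 → 250 → 200.

ISO 200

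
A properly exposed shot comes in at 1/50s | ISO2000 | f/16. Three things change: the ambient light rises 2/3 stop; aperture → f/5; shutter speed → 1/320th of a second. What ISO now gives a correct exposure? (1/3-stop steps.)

Scene light: 2/3 stop brighter.
Aperture: f/16 → f/14 → f/13 → f/11 → f/10 → f/9 → f/8 → f/7.1 → f/6.3 → f/5.6 → f/5 — 3 1/3 stops opened up (brighter).
Shutter speed: 1/50 → 1/60 → 1/80 → 1/100 → 1/125 → 1/160 → 1/200 → 1/250 → 1/320 — 2 2/3 stops shorter (darker).
Net so far: 1 1/3 stops brighter. ISO: 2000 → 1600 → 1250 → 1000 → 800.

ISO 800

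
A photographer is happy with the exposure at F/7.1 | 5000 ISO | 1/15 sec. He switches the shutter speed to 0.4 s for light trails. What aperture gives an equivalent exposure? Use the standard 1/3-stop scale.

f/18

Shutter speed: 1/15 → 1/13 → 1/10 → 1/8 → 1/6 → 1/5 → 1/4 → 0.3 → 0.4 — 2 2/3 stops longer (brighter).
Need 2 2/3 stops darker from the aperture: f/7.1 → f/8 → f/9 → f/10 → f/11 → f/13 → f/14 → f/16 → f/18.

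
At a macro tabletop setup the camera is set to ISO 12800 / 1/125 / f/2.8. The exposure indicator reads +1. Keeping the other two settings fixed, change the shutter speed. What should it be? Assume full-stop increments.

Overexposed by 1 stop → need 1 stop darker.
Shutter speed: 1/125 → 1/250.

1/250s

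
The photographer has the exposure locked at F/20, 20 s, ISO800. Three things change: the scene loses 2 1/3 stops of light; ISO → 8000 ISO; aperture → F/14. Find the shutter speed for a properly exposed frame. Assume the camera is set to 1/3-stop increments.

5 s

Scene light: 2 1/3 stops darker.
ISO: 800 → 1000 → 1250 → 1600 → 2000 → 2500 → 3200 → 4000 → 5000 → 6400 → 8000 — 3 1/3 stops raised (brighter).
Aperture: f/20 → f/18 → f/16 → f/14 — 1 stop larger aperture (brighter).
Net so far: 2 stops brighter. Shutter speed: 20 → 15 → 13 → 10 → 8 → 6 → 5.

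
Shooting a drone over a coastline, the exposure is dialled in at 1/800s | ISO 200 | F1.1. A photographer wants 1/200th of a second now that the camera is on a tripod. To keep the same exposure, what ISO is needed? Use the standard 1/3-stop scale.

ISO 50

Shutter speed: 1/800 → 1/640 → 1/500 → 1/400 → 1/320 → 1/250 → 1/200 — 2 stops slower (brighter).
Need 2 stops darker from the ISO: 200 → 160 → 125 → 100 → 80 → 64 → 50.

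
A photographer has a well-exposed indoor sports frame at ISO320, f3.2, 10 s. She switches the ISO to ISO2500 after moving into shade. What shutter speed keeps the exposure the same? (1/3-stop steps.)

1.3 s

ISO: 320 → 400 → 500 → 640 → 800 → 1000 → 1250 → 1600 → 2000 → 2500 — 3 stops raised (brighter).
Need 3 stops darker from the shutter speed: 10 → 8 → 6 → 5 → 4 → 3.2 → 2.5 → 2 → 1.6 → 1.3.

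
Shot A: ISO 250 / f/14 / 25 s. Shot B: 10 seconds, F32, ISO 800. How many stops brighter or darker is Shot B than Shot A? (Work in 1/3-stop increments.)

Aperture: f/14 → f/16 → f/18 → f/20 → f/22 → f/25 → f/29 → f/32 — 2 1/3 stops narrower (darker).
Shutter speed: 25 → 20 → 15 → 13 → 10 — 1 1/3 stops shorter (darker).
ISO: 250 → 320 → 400 → 500 → 640 → 800 — 1 2/3 stops raised (brighter).
Net: −2 1/3 −1 1/3 +1 2/3 = −2 stops.

2 stops darker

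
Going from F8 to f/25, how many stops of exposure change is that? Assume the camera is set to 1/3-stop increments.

3 1/3 stops

f/8 → f/9 → f/10 → f/11 → f/13 → f/14 → f/16 → f/18 → f/20 → f/22 → f/25 — count the steps: 10 third-stops = 3 1/3 stops.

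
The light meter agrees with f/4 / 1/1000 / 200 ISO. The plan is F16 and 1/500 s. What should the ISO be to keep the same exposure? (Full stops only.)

ISO 1600

Aperture: f/4 → f/5.6 → f/8 → f/11 → f/16 — 4 stops smaller aperture (darker).
Shutter speed: 1/1000 → 1/500 — 1 stop slower (brighter).
Net change so far: 3 stops darker. Offset with the ISO: 200 → 400 → 800 → 1600.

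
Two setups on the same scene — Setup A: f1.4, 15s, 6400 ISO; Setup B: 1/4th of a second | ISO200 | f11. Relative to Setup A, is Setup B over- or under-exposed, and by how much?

17 stops darker

Aperture: f/1.4 → f/2 → f/2.8 → f/4 → f/5.6 → f/8 → f/11 — 6 stops smaller aperture (darker).
Shutter speed: 15 → 8 → 4 → 2 → 1 → 1/2 → 1/4 — 6 stops faster (darker).
ISO: 6400 → 3200 → 1600 → 800 → 400 → 200 — 5 stops dropped (darker).
Net: −6 −6 −5 = −17 stops.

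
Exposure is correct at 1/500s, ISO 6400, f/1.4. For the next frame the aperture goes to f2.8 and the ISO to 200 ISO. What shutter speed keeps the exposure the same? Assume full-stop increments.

Aperture: f/1.4 → f/2 → f/2.8 — 2 stops smaller aperture (darker).
ISO: 6400 → 3200 → 1600 → 800 → 400 → 200 — 5 stops dropped (darker).
Net change so far: 7 stops darker. Offset with the shutter speed: 1/500 → 1/250 → 1/125 → 1/60 → 1/30 → 1/15 → 1/8 → 1/4.

1/4s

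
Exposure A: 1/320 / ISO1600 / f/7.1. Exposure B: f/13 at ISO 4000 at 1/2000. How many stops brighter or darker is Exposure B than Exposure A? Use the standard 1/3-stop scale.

3 stops darker

Aperture: f/7.1 → f/8 → f/9 → f/10 → f/11 → f/13 — 1 2/3 stops narrower (darker).
Shutter speed: 1/320 → 1/400 → 1/500 → 1/640 → 1/800 → 1/1000 → 1/1250 → 1/1600 → 1/2000 — 2 2/3 stops shorter (darker).
ISO: 1600 → 2000 → 2500 → 3200 → 4000 — 1 1/3 stops raised (brighter).
Net: −1 2/3 −2 2/3 +1 1/3 = −3 stops.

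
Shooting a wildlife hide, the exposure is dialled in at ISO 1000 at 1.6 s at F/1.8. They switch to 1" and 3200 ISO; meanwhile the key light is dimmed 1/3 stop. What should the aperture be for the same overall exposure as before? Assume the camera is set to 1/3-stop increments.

f/2.2

Scene light: 1/3 stop darker.
Shutter speed: 1.6 → 1.3 → 1 — 2/3 stop faster (darker).
ISO: 1000 → 1250 → 1600 → 2000 → 2500 → 3200 — 1 2/3 stops raised (brighter).
Net so far: 2/3 stop brighter. Aperture: f/1.8 → f/2 → f/2.2.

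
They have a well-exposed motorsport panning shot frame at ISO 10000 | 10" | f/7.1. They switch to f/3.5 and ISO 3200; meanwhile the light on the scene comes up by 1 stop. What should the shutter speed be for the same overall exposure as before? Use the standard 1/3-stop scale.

Scene light: 1 stop brighter.
Aperture: f/7.1 → f/6.3 → f/5.6 → f/5 → f/4.5 → f/4 → f/3.5 — 2 stops opened up (brighter).
ISO: 10000 → 8000 → 6400 → 5000 → 4000 → 3200 — 1 2/3 stops dropped (darker).
Net so far: 1 1/3 stops brighter. Shutter speed: 10 → 8 → 6 → 5 → 4.

4 s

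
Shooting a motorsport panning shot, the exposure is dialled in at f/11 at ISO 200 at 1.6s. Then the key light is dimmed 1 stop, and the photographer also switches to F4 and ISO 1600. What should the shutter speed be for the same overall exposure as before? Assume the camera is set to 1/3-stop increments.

1/20s

Scene light: 1 stop darker.
Aperture: f/11 → f/10 → f/9 → f/8 → f/7.1 → f/6.3 → f/5.6 → f/5 → f/4.5 → f/4 — 3 stops opened up (brighter).
ISO: 200 → 250 → 320 → 400 → 500 → 640 → 800 → 1000 → 1250 → 1600 — 3 stops higher (brighter).
Net so far: 5 stops brighter. Shutter speed: 1.6 → 1.3 → 1 → 0.8 → 0.6 → 0.5 → 0.4 → 0.3 → 1/4 → 1/5 → 1/6 → 1/8 → 1/10 → 1/13 → 1/15 → 1/20.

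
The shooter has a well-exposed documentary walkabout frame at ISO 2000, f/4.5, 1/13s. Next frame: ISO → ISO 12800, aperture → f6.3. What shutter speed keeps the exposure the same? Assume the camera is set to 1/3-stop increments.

1/40s

ISO: 2000 → 2500 → 3200 → 4000 → 5000 → 6400 → 8000 → 10000 → 12800 — 2 2/3 stops higher (brighter).
Aperture: f/4.5 → f/5 → f/5.6 → f/6.3 — 1 stop stopped down (darker).
Net change so far: 1 2/3 stops brighter. Offset with the shutter speed: 1/13 → 1/15 → 1/20 → 1/25 → 1/30 → 1/40.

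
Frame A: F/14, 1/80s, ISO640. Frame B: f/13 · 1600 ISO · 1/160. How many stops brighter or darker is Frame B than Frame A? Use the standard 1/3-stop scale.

Aperture: f/14 → f/13 — 1/3 stop larger aperture (brighter).
Shutter speed: 1/80 → 1/100 → 1/125 → 1/160 — 1 stop shorter (darker).
ISO: 640 → 800 → 1000 → 1250 → 1600 — 1 1/3 stops higher (brighter).
Net: +1/3 −1 +1 1/3 = +2/3 stops.

2/3 stop brighter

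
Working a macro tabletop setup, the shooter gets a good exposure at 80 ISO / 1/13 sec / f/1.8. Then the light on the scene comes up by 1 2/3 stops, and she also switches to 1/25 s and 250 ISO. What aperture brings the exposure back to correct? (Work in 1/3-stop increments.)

Scene light: 1 2/3 stops brighter.
Shutter speed: 1/13 → 1/15 → 1/20 → 1/25 — 1 stop faster (darker).
ISO: 80 → 100 → 125 → 160 → 200 → 250 — 1 2/3 stops higher (brighter).
Net so far: 2 1/3 stops brighter. Aperture: f/1.8 → f/2 → f/2.2 → f/2.5 → f/2.8 → f/3.2 → f/3.5 → f/4.

f/4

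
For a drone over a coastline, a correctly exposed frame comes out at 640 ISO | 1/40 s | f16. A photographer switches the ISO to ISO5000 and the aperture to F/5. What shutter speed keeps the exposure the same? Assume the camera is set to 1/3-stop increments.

1/3200s

ISO: 640 → 800 → 1000 → 1250 → 1600 → 2000 → 2500 → 3200 → 4000 → 5000 — 3 stops raised (brighter).
Aperture: f/16 → f/14 → f/13 → f/11 → f/10 → f/9 → f/8 → f/7.1 → f/6.3 → f/5.6 → f/5 — 3 1/3 stops wider (brighter).
Net change so far: 6 1/3 stops brighter. Offset with the shutter speed: 1/40 → 1/50 → 1/60 → 1/80 → 1/100 → 1/125 → 1/160 → 1/200 → 1/250 → 1/320 → 1/400 → 1/500 → 1/640 → 1/800 → 1/1000 → 1/1250 → 1/1600 → 1/2000 → 1/2500 → 1/3200.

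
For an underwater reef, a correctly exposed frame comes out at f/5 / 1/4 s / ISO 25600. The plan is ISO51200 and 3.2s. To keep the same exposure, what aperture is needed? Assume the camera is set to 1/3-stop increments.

ISO: 25600 → 32000 → 40000 → 51200 — 1 stop higher (brighter).
Shutter speed: 1/4 → 0.3 → 0.4 → 0.5 → 0.6 → 0.8 → 1 → 1.3 → 1.6 → 2 → 2.5 → 3.2 — 3 2/3 stops slower (brighter).
Net change so far: 4 2/3 stops brighter. Offset with the aperture: f/5 → f/5.6 → f/6.3 → f/7.1 → f/8 → f/9 → f/10 → f/11 → f/13 → f/14 → f/16 → f/18 → f/20 → f/22 → f/25.

f/25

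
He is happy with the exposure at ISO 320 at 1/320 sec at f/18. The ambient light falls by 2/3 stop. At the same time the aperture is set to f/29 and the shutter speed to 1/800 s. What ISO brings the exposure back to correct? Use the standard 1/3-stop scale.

ISO 3200

Scene light: 2/3 stop darker.
Aperture: f/18 → f/20 → f/22 → f/25 → f/29 — 1 1/3 stops stopped down (darker).
Shutter speed: 1/320 → 1/400 → 1/500 → 1/640 → 1/800 — 1 1/3 stops faster (darker).
Net so far: 3 1/3 stops darker. ISO: 320 → 400 → 500 → 640 → 800 → 1000 → 1250 → 1600 → 2000 → 2500 → 3200.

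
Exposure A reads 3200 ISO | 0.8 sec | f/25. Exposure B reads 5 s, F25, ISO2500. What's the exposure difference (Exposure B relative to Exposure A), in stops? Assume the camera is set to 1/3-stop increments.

2 1/3 stops brighter

Aperture: unchanged.
Shutter speed: 0.8 → 1 → 1.3 → 1.6 → 2 → 2.5 → 3.2 → 4 → 5 — 2 2/3 stops longer (brighter).
ISO: 3200 → 2500 — 1/3 stop lower (darker).
Net: +2 2/3 −1/3 = +2 1/3 stops.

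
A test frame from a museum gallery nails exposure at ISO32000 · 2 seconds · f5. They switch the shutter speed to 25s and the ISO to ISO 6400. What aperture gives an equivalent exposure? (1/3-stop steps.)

f/8

Shutter speed: 2 → 2.5 → 3.2 → 4 → 5 → 6 → 8 → 10 → 13 → 15 → 20 → 25 — 3 2/3 stops longer (brighter).
ISO: 32000 → 25600 → 20000 → 16000 → 12800 → 10000 → 8000 → 6400 — 2 1/3 stops dropped (darker).
Net change so far: 1 1/3 stops brighter. Offset with the aperture: f/5 → f/5.6 → f/6.3 → f/7.1 → f/8.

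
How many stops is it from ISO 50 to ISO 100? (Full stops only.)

50 → 100 — count the steps: 1 stop.

1 stop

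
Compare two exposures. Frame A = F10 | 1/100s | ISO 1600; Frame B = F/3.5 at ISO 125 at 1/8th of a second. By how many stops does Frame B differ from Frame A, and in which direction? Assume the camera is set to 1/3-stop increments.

Aperture: f/10 → f/9 → f/8 → f/7.1 → f/6.3 → f/5.6 → f/5 → f/4.5 → f/4 → f/3.5 — 3 stops wider (brighter).
Shutter speed: 1/100 → 1/80 → 1/60 → 1/50 → 1/40 → 1/30 → 1/25 → 1/20 → 1/15 → 1/13 → 1/10 → 1/8 — 3 2/3 stops longer (brighter).
ISO: 1600 → 1250 → 1000 → 800 → 640 → 500 → 400 → 320 → 250 → 200 → 160 → 125 — 3 2/3 stops lower (darker).
Net: +3 +3 2/3 −3 2/3 = +3 stops.

3 stops brighter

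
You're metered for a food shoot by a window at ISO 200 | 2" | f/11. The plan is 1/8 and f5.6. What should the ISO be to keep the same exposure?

ISO 800

Shutter speed: 2 → 1 → 1/2 → 1/4 → 1/8 — 4 stops faster (darker).
Aperture: f/11 → f/8 → f/5.6 — 2 stops larger aperture (brighter).
Net change so far: 2 stops darker. Offset with the ISO: 200 → 400 → 800.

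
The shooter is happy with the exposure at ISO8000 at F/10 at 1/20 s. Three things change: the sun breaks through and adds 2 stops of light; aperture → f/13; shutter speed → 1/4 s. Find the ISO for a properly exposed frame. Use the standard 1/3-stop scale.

ISO 640

Scene light: 2 stops brighter.
Aperture: f/10 → f/11 → f/13 — 2/3 stop stopped down (darker).
Shutter speed: 1/20 → 1/15 → 1/13 → 1/10 → 1/8 → 1/6 → 1/5 → 1/4 — 2 1/3 stops longer (brighter).
Net so far: 3 2/3 stops brighter. ISO: 8000 → 6400 → 5000 → 4000 → 3200 → 2500 → 2000 → 1600 → 1250 → 1000 → 800 → 640.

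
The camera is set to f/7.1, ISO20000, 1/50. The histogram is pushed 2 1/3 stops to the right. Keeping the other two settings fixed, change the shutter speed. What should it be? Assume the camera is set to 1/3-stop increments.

1/250s

Overexposed by 2 1/3 stops → need 2 1/3 stops darker.
Shutter speed: 1/50 → 1/60 → 1/80 → 1/100 → 1/125 → 1/160 → 1/200 → 1/250.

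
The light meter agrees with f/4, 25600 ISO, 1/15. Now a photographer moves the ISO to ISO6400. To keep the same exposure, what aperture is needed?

ISO: 25600 → 12800 → 6400 — 2 stops dropped (darker).
Need 2 stops brighter from the aperture: f/4 → f/2.8 → f/2.

f/2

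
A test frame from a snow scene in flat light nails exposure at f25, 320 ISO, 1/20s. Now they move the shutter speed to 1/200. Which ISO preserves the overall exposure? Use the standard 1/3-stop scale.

ISO 3200

Shutter speed: 1/20 → 1/25 → 1/30 → 1/40 → 1/50 → 1/60 → 1/80 → 1/100 → 1/125 → 1/160 → 1/200 — 3 1/3 stops faster (darker).
Need 3 1/3 stops brighter from the ISO: 320 → 400 → 500 → 640 → 800 → 1000 → 1250 → 1600 → 2000 → 2500 → 3200.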